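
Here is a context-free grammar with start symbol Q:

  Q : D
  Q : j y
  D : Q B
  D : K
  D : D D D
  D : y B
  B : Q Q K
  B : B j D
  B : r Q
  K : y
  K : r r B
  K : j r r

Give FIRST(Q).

From Q : D: add FIRST(D) = { j, r, y }.
Q : j y contributes {j}.
Union: FIRST(Q) = { j, r, y }.

{ j, r, y }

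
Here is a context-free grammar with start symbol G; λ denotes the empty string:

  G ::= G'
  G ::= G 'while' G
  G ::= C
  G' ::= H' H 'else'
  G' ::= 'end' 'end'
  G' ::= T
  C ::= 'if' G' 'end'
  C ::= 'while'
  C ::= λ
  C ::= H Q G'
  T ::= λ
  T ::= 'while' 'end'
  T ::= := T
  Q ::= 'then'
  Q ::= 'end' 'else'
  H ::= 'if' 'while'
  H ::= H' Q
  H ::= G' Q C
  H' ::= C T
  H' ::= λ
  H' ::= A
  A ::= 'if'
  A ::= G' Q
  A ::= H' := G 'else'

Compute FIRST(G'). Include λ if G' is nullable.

From G' ::= H' H 'else': H' nullable, take FIRST(H') ∪ FIRST(H) = { 'end', 'if', 'then', 'while', := }.
G' ::= 'end' 'end' contributes {'end'}.
From G' ::= T: add FIRST(T) = { 'while', :=, λ } (including λ since T is nullable).
Union: FIRST(G') = { 'end', 'if', 'then', 'while', :=, λ }.

{ 'end', 'if', 'then', 'while', :=, λ }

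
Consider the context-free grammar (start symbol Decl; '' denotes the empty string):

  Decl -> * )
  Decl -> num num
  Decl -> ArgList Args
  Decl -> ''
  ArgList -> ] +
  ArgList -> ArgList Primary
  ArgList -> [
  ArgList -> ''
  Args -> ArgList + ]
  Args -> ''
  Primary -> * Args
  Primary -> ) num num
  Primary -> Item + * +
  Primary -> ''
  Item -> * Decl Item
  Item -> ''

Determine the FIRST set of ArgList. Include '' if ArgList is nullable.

{ ), *, +, [, ], '' }

ArgList -> ] + contributes {]}.
From ArgList -> ArgList Primary: ArgList, Primary nullable, take FIRST(ArgList) ∪ FIRST(Primary) = { ), *, +, [, ] }; also '' since the whole RHS is nullable.
ArgList -> [ contributes {[}.
ArgList -> '' contributes ''.
Union: FIRST(ArgList) = { ), *, +, [, ], '' }.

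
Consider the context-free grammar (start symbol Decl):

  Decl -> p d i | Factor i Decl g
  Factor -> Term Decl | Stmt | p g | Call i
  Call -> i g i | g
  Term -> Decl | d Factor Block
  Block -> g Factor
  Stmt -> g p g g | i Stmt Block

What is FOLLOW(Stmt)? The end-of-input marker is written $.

In Factor -> Stmt: Stmt is at the end, add FOLLOW(Factor) = { d, g, i, p }.
In Stmt -> i Stmt Block: add FIRST(Block) = { g }.
Union: FOLLOW(Stmt) = { d, g, i, p }.

{ d, g, i, p }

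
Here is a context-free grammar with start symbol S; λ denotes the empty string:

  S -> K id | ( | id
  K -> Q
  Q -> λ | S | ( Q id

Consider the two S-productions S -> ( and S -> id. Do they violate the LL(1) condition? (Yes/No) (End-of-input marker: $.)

No

FIRST(() = { ( } and FIRST(id) = { id }.
The FIRST sets are disjoint and neither alternative is nullable — no conflict.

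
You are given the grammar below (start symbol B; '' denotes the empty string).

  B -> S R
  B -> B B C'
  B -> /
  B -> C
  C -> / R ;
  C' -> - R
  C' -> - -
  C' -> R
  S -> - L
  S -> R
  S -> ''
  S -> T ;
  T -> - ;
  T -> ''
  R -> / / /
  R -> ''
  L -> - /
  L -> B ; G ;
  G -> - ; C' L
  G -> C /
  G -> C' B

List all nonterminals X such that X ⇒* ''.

Directly nullable (have an ''-production): S, T, R.
C' -> R with every symbol nullable, so C' is nullable.
G -> C' B with every symbol nullable, so G is nullable.
B -> S R with every symbol nullable, so B is nullable.
No other nonterminal has a production whose RHS symbols are all nullable.

{ B, C', G, R, S, T }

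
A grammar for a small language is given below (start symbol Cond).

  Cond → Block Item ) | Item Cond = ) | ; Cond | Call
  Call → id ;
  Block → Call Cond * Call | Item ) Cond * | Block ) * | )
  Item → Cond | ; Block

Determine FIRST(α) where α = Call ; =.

Add FIRST(Call) = { id }; Call is not nullable, stop.

{ id }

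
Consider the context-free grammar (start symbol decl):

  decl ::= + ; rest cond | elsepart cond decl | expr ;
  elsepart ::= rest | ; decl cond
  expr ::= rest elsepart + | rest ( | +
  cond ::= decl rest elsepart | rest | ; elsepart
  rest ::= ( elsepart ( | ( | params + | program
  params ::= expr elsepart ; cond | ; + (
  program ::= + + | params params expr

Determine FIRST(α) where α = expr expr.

Add FIRST(expr) = { (, +, ; }; expr is not nullable, stop.

{ (, +, ; }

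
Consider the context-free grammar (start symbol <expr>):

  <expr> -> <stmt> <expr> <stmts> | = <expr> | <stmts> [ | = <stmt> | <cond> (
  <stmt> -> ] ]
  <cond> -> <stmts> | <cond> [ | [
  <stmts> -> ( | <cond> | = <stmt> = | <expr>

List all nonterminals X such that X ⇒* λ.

{ } (none)

No nonterminal has an empty production or an RHS whose symbols are all nullable.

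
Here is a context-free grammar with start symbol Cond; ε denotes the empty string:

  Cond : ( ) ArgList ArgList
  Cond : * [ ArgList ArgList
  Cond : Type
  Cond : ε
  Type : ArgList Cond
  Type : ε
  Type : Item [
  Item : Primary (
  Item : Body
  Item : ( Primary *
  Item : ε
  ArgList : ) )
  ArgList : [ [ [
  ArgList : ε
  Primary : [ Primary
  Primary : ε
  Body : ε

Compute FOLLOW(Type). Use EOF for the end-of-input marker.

{ EOF }

In Cond : Type: Type is at the end, add FOLLOW(Cond) = { EOF }.
Union: FOLLOW(Type) = { EOF }.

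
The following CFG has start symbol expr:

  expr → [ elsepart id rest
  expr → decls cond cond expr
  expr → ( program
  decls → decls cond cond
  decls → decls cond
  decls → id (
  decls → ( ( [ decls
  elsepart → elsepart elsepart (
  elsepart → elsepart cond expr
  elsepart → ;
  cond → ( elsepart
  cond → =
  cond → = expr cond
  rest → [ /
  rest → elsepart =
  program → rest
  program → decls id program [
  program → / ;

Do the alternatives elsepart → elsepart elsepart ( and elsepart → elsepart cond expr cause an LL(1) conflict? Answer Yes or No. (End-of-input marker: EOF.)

FIRST(elsepart elsepart () = { ; } and FIRST(elsepart cond expr) = { ; }.
Both contain ;, so the two alternatives are not disjoint — LL(1) conflict.

Yes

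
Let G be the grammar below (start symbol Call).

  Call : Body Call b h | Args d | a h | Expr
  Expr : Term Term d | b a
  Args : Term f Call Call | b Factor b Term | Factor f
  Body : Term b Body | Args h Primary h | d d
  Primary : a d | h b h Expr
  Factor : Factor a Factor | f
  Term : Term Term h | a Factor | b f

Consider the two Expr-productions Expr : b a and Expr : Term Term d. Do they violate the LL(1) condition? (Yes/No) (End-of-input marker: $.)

Yes

FIRST(b a) = { b } and FIRST(Term Term d) = { a, b }.
Both contain b, so the two alternatives are not disjoint — LL(1) conflict.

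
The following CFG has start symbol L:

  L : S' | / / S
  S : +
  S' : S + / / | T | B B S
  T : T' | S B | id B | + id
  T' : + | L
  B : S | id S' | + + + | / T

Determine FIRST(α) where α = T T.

Add FIRST(T) = { +, /, id }; T is not nullable, stop.

{ +, /, id }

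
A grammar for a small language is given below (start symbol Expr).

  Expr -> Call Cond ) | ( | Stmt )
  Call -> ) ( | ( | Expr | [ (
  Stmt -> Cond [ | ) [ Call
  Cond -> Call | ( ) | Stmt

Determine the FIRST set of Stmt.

From Stmt -> Cond [: add FIRST(Cond) = { (, ), [ }.
Stmt -> ) [ Call contributes {)}.
Union: FIRST(Stmt) = { (, ), [ }.

{ (, ), [ }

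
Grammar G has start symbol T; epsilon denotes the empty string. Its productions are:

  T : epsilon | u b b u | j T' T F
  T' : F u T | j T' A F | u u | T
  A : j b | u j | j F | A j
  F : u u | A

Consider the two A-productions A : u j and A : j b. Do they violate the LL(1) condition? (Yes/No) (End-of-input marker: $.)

FIRST(u j) = { u } and FIRST(j b) = { j }.
The FIRST sets are disjoint and neither alternative is nullable — no conflict.

No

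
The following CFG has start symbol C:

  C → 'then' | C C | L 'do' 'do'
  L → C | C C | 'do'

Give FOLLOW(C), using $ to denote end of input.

{ $, 'do', 'then' }

C is the start symbol, so $ ∈ FOLLOW(C).
In C → C C: add FIRST(C) = { 'do', 'then' }.
In C → C C: C is at the end, add FOLLOW(C) = { $, 'do', 'then' }.
In L → C: C is at the end, add FOLLOW(L) = { 'do' }.
In L → C C: add FIRST(C) = { 'do', 'then' }.
In L → C C: C is at the end, add FOLLOW(L) = { 'do' }.
Union: FOLLOW(C) = { $, 'do', 'then' }.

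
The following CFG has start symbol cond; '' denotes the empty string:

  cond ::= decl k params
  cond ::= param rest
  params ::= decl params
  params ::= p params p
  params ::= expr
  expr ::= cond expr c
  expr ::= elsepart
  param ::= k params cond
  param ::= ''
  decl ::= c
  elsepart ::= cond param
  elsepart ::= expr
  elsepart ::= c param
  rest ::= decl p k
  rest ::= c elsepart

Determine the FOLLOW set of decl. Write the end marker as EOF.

{ c, k, p }

In cond ::= decl k params: add FIRST(k params) = { k }.
In params ::= decl params: add FIRST(params) = { c, k, p }.
In rest ::= decl p k: add FIRST(p k) = { p }.
Union: FOLLOW(decl) = { c, k, p }.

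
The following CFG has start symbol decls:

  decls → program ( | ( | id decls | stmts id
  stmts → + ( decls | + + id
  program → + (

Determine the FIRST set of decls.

From decls → program (: add FIRST(program) = { + }.
decls → ( contributes {(}.
decls → id decls contributes {id}.
From decls → stmts id: add FIRST(stmts) = { + }.
Union: FIRST(decls) = { (, +, id }.

{ (, +, id }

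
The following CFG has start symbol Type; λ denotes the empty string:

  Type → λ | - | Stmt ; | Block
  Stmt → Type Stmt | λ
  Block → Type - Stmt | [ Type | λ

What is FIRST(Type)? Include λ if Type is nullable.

{ -, ;, [, λ }

Type → λ contributes λ.
Type → - contributes {-}.
From Type → Stmt ;: Stmt nullable, take FIRST(Stmt) ∪ {;} = { -, ;, [ }.
From Type → Block: add FIRST(Block) = { -, ;, [, λ } (including λ since Block is nullable).
Union: FIRST(Type) = { -, ;, [, λ }.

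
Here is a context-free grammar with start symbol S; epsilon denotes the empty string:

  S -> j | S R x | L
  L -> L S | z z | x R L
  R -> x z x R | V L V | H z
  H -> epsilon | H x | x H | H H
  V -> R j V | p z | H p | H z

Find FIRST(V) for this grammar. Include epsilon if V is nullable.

{ p, x, z }

From V -> R j V: add FIRST(R) = { p, x, z }.
V -> p z contributes {p}.
From V -> H p: H nullable, take FIRST(H) ∪ {p} = { p, x }.
From V -> H z: H nullable, take FIRST(H) ∪ {z} = { x, z }.
Union: FIRST(V) = { p, x, z }.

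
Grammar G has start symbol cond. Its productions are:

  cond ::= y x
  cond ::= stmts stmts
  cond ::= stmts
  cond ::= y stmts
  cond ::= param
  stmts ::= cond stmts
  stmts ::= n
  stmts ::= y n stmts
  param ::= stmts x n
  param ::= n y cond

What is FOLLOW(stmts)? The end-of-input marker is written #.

In cond ::= stmts stmts: add FIRST(stmts) = { n, y }.
In cond ::= stmts stmts: stmts is at the end, add FOLLOW(cond) = { #, n, y }.
In cond ::= stmts: stmts is at the end, add FOLLOW(cond) = { #, n, y }.
In cond ::= y stmts: stmts is at the end, add FOLLOW(cond) = { #, n, y }.
In stmts ::= cond stmts: stmts is at the end, add FOLLOW(stmts) = { #, n, x, y }.
In stmts ::= y n stmts: stmts is at the end, add FOLLOW(stmts) = { #, n, x, y }.
In param ::= stmts x n: add FIRST(x n) = { x }.
Union: FOLLOW(stmts) = { #, n, x, y }.

{ #, n, x, y }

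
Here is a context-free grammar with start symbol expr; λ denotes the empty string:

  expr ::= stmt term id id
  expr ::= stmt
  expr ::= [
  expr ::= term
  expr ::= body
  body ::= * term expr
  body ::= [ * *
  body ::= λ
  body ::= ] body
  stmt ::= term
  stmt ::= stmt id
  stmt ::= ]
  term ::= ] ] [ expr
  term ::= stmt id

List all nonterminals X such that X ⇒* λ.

{ body, expr }

Directly nullable (have an λ-production): body.
expr ::= body with every symbol nullable, so expr is nullable.
No other nonterminal has a production whose RHS symbols are all nullable.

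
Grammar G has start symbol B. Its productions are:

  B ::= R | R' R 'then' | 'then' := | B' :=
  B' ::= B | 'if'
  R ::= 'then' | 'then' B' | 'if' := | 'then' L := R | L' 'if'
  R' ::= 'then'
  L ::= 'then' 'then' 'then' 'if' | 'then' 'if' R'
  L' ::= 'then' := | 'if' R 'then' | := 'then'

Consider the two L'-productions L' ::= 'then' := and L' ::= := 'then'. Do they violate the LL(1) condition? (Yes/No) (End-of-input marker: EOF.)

No

FIRST('then' :=) = { 'then' } and FIRST(:= 'then') = { := }.
The FIRST sets are disjoint and neither alternative is nullable — no conflict.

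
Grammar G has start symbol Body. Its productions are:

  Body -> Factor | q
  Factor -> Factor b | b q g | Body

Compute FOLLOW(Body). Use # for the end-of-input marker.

{ #, b }

Body is the start symbol, so # ∈ FOLLOW(Body).
In Factor -> Body: Body is at the end, add FOLLOW(Factor) = { #, b }.
Union: FOLLOW(Body) = { #, b }.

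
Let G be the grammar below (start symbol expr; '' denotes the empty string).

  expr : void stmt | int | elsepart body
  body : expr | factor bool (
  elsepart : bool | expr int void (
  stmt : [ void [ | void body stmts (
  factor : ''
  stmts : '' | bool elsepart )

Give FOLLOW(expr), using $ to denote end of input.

{ $, (, bool, int }

expr is the start symbol, so $ ∈ FOLLOW(expr).
In body : expr: expr is at the end, add FOLLOW(body) = { $, (, bool, int }.
In elsepart : expr int void (: add FIRST(int void () = { int }.
Union: FOLLOW(expr) = { $, (, bool, int }.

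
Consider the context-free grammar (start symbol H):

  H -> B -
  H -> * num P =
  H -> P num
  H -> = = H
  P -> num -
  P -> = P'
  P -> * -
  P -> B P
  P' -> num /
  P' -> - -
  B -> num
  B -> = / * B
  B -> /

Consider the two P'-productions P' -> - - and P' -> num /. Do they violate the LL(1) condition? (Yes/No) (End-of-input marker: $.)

No

FIRST(- -) = { - } and FIRST(num /) = { num }.
The FIRST sets are disjoint and neither alternative is nullable — no conflict.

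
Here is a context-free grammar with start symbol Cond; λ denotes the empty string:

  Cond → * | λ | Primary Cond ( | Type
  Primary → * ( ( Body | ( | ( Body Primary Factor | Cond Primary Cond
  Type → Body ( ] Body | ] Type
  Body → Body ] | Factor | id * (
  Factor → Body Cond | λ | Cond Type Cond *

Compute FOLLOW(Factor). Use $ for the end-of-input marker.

{ $, (, *, ], id }

In Primary → ( Body Primary Factor: Factor is at the end, add FOLLOW(Primary) = { (, *, ], id }.
In Body → Factor: Factor is at the end, add FOLLOW(Body) = { $, (, *, ], id }.
Union: FOLLOW(Factor) = { $, (, *, ], id }.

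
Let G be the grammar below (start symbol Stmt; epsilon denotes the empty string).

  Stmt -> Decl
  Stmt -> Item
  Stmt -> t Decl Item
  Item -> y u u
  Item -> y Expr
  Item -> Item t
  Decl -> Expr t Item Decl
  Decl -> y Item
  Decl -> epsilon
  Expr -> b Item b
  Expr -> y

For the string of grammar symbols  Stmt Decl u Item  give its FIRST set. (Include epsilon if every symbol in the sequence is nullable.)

{ b, t, u, y }

Add FIRST(Stmt)\{epsilon} = { b, t, y }; Stmt is nullable, continue.
Add FIRST(Decl)\{epsilon} = { b, y }; Decl is nullable, continue.
u is a terminal; add {u} and stop.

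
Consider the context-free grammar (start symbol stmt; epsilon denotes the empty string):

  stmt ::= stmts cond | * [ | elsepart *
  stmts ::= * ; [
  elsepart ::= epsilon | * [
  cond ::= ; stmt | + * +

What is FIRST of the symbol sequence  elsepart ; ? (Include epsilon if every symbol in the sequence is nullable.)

{ *, ; }

Add FIRST(elsepart)\{epsilon} = { * }; elsepart is nullable, continue.
; is a terminal; add {;} and stop.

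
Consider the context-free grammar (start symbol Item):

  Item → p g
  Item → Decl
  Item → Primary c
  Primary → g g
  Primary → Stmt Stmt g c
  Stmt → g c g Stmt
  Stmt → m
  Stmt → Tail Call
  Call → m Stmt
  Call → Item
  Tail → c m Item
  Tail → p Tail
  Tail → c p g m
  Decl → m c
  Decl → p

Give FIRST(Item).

Item → p g contributes {p}.
From Item → Decl: add FIRST(Decl) = { m, p }.
From Item → Primary c: add FIRST(Primary) = { c, g, m, p }.
Union: FIRST(Item) = { c, g, m, p }.

{ c, g, m, p }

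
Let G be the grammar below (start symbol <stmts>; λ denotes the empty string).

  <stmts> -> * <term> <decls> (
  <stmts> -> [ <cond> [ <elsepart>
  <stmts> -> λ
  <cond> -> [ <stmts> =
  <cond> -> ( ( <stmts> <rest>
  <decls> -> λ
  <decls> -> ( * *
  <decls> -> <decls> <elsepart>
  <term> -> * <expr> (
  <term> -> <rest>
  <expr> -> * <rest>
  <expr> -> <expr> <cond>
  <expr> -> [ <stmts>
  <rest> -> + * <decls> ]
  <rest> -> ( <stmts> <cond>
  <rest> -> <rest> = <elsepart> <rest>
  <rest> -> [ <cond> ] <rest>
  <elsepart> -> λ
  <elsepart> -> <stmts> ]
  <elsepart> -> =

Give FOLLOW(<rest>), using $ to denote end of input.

In <cond> -> ( ( <stmts> <rest>: <rest> is at the end, add FOLLOW(<cond>) = { (, *, =, [, ] }.
In <term> -> <rest>: <rest> is at the end, add FOLLOW(<term>) = { (, *, =, [, ] }.
In <expr> -> * <rest>: <rest> is at the end, add FOLLOW(<expr>) = { (, [ }.
In <rest> -> <rest> = <elsepart> <rest>: add FIRST(= <elsepart> <rest>) = { = }.
In <rest> -> <rest> = <elsepart> <rest>: <rest> is at the end, add FOLLOW(<rest>) = { (, *, =, [, ] }.
In <rest> -> [ <cond> ] <rest>: <rest> is at the end, add FOLLOW(<rest>) = { (, *, =, [, ] }.
Union: FOLLOW(<rest>) = { (, *, =, [, ] }.

{ (, *, =, [, ] }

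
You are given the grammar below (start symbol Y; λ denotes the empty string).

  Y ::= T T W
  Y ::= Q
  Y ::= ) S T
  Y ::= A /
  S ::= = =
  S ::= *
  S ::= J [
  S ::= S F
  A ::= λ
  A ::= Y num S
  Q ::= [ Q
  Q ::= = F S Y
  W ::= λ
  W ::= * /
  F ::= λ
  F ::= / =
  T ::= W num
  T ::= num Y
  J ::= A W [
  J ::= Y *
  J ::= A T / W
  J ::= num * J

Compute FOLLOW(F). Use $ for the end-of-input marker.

In S ::= S F: F is at the end, add FOLLOW(S) = { ), *, /, =, [, num }.
In Q ::= = F S Y: add FIRST(S Y) = { ), *, /, =, [, num }.
Union: FOLLOW(F) = { ), *, /, =, [, num }.

{ ), *, /, =, [, num }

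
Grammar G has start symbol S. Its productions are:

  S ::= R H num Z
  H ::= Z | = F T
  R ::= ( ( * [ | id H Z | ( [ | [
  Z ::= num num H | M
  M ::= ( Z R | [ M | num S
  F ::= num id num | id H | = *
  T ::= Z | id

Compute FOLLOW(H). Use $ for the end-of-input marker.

{ $, (, =, [, id, num }

In S ::= R H num Z: add FIRST(num Z) = { num }.
In R ::= id H Z: add FIRST(Z) = { (, [, num }.
In Z ::= num num H: H is at the end, add FOLLOW(Z) = { $, (, =, [, id, num }.
In F ::= id H: H is at the end, add FOLLOW(F) = { (, [, id, num }.
Union: FOLLOW(H) = { $, (, =, [, id, num }.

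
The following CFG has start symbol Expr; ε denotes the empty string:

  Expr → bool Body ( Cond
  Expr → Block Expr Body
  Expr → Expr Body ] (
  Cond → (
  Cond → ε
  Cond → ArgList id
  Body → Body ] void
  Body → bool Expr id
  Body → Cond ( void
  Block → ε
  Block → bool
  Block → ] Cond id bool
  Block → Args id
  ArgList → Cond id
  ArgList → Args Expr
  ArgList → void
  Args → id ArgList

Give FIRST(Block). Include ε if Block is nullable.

{ ], bool, id, ε }

Block → ε contributes ε.
Block → bool contributes {bool}.
Block → ] Cond id bool contributes {]}.
From Block → Args id: add FIRST(Args) = { id }.
Union: FIRST(Block) = { ], bool, id, ε }.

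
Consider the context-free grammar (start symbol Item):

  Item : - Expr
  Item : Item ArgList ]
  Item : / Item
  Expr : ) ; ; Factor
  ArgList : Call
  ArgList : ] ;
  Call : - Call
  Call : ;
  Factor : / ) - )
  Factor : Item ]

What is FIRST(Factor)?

Factor : / ) - ) contributes {/}.
From Factor : Item ]: add FIRST(Item) = { -, / }.
Union: FIRST(Factor) = { -, / }.

{ -, / }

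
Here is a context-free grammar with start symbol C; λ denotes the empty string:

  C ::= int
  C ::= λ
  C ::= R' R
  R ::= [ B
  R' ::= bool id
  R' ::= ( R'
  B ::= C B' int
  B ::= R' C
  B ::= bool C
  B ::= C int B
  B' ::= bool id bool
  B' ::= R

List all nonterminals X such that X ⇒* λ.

Directly nullable (have an λ-production): C.
No other nonterminal has a production whose RHS symbols are all nullable.

{ C }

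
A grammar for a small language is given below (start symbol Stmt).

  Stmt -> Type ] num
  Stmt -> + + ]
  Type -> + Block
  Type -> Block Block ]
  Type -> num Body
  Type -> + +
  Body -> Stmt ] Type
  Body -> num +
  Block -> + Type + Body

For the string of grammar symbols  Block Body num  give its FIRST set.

Add FIRST(Block) = { + }; Block is not nullable, stop.

{ + }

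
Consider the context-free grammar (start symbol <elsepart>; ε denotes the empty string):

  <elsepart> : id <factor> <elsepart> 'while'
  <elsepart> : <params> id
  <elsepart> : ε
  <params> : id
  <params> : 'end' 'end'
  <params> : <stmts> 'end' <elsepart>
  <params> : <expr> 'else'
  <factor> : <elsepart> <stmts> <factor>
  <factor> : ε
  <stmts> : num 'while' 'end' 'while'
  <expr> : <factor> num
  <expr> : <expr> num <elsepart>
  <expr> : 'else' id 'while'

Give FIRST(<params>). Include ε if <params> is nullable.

<params> : id contributes {id}.
<params> : 'end' 'end' contributes {'end'}.
From <params> : <stmts> 'end' <elsepart>: add FIRST(<stmts>) = { num }.
From <params> : <expr> 'else': add FIRST(<expr>) = { 'else', 'end', id, num }.
Union: FIRST(<params>) = { 'else', 'end', id, num }.

{ 'else', 'end', id, num }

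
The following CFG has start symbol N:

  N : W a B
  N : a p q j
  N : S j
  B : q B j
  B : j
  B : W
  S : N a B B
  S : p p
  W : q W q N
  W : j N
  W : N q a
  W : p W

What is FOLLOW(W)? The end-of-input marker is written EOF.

{ EOF, a, j, p, q }

In N : W a B: add FIRST(a B) = { a }.
In B : W: W is at the end, add FOLLOW(B) = { EOF, a, j, p, q }.
In W : q W q N: add FIRST(q N) = { q }.
In W : p W: W is at the end, add FOLLOW(W) = { EOF, a, j, p, q }.
Union: FOLLOW(W) = { EOF, a, j, p, q }.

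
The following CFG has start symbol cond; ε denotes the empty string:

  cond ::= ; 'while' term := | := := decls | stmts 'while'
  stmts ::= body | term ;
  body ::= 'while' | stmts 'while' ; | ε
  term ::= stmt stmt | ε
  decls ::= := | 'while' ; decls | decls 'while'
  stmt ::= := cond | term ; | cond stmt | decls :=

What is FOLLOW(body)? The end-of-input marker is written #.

In stmts ::= body: body is at the end, add FOLLOW(stmts) = { 'while' }.
Union: FOLLOW(body) = { 'while' }.

{ 'while' }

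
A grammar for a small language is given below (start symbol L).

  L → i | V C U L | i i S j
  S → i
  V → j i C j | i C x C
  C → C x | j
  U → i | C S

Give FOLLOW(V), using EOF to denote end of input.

{ j }

In L → V C U L: add FIRST(C U L) = { j }.
Union: FOLLOW(V) = { j }.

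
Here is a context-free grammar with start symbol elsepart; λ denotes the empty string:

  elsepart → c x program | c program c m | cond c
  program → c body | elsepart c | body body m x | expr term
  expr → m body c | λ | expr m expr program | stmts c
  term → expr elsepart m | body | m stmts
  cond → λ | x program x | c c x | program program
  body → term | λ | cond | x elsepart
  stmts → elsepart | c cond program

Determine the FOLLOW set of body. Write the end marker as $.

In program → c body: body is at the end, add FOLLOW(program) = { $, c, m, x }.
In program → body body m x: add FIRST(body m x) = { c, m, x }.
In program → body body m x: add FIRST(m x) = { m }.
In expr → m body c: add FIRST(c) = { c }.
In term → body: body is at the end, add FOLLOW(term) = { $, c, m, x }.
Union: FOLLOW(body) = { $, c, m, x }.

{ $, c, m, x }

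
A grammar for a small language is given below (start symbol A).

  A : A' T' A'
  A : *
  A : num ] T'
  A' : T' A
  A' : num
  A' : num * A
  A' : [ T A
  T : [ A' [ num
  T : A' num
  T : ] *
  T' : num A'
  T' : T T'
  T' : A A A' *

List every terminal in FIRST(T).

T : [ A' [ num contributes {[}.
From T : A' num: add FIRST(A') = { *, [, ], num }.
T : ] * contributes {]}.
Union: FIRST(T) = { *, [, ], num }.

{ *, [, ], num }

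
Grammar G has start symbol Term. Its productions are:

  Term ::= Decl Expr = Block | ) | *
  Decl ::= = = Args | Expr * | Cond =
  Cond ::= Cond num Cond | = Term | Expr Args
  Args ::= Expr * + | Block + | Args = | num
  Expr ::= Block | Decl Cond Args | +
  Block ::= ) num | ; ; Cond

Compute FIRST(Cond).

From Cond ::= Cond num Cond: add FIRST(Cond) = { ), +, ;, = }.
Cond ::= = Term contributes {=}.
From Cond ::= Expr Args: add FIRST(Expr) = { ), +, ;, = }.
Union: FIRST(Cond) = { ), +, ;, = }.

{ ), +, ;, = }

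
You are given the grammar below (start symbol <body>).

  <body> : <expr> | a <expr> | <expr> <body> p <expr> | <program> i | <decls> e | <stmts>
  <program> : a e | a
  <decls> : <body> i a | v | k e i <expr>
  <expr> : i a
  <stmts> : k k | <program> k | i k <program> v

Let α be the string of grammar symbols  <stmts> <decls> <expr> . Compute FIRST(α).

Add FIRST(<stmts>) = { a, i, k }; <stmts> is not nullable, stop.

{ a, i, k }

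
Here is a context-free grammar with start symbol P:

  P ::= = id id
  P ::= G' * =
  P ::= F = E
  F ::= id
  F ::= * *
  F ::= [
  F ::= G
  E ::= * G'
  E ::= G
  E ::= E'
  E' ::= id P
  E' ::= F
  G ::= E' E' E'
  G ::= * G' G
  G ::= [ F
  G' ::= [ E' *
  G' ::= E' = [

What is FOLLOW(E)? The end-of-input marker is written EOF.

{ EOF, *, =, [, id }

In P ::= F = E: E is at the end, add FOLLOW(P) = { EOF, *, =, [, id }.
Union: FOLLOW(E) = { EOF, *, =, [, id }.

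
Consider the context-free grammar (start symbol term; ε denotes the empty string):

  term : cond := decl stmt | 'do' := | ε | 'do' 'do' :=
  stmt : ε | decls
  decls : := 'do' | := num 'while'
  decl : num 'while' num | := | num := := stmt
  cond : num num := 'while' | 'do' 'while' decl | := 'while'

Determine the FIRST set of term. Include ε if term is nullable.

{ 'do', :=, num, ε }

From term : cond := decl stmt: add FIRST(cond) = { 'do', :=, num }.
term : 'do' := contributes {'do'}.
term : ε contributes ε.
term : 'do' 'do' := contributes {'do'}.
Union: FIRST(term) = { 'do', :=, num, ε }.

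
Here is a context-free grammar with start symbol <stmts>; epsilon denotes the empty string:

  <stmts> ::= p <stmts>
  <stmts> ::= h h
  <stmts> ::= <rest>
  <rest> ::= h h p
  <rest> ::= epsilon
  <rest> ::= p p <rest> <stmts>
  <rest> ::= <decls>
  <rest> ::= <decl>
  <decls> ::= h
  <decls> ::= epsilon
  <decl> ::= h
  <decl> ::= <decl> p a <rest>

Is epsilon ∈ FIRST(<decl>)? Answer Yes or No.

Nullable nonterminals: <decls>, <rest>, <stmts>.
No production of <decl> has an RHS whose symbols are all nullable, so <decl> is not nullable.

No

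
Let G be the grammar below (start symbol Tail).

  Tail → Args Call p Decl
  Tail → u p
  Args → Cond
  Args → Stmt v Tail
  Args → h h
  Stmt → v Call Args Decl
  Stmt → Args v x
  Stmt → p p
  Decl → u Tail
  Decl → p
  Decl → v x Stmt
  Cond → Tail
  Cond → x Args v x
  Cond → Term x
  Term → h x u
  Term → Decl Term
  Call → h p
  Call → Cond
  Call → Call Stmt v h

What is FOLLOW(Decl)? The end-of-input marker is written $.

{ $, h, p, u, v, x }

In Tail → Args Call p Decl: Decl is at the end, add FOLLOW(Tail) = { $, h, p, u, v, x }.
In Stmt → v Call Args Decl: Decl is at the end, add FOLLOW(Stmt) = { $, h, p, u, v, x }.
In Term → Decl Term: add FIRST(Term) = { h, p, u, v }.
Union: FOLLOW(Decl) = { $, h, p, u, v, x }.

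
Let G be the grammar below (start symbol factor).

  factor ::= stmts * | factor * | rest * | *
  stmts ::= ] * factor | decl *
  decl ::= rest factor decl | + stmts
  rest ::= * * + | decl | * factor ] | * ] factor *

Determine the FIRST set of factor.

From factor ::= stmts *: add FIRST(stmts) = { *, +, ] }.
From factor ::= factor *: add FIRST(factor) = { *, +, ] }.
From factor ::= rest *: add FIRST(rest) = { *, + }.
factor ::= * contributes {*}.
Union: FIRST(factor) = { *, +, ] }.

{ *, +, ] }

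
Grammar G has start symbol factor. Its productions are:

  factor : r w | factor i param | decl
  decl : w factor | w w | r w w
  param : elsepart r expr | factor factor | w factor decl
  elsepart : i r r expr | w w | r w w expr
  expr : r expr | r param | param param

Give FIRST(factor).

{ r, w }

factor : r w contributes {r}.
From factor : factor i param: add FIRST(factor) = { r, w }.
From factor : decl: add FIRST(decl) = { r, w }.
Union: FIRST(factor) = { r, w }.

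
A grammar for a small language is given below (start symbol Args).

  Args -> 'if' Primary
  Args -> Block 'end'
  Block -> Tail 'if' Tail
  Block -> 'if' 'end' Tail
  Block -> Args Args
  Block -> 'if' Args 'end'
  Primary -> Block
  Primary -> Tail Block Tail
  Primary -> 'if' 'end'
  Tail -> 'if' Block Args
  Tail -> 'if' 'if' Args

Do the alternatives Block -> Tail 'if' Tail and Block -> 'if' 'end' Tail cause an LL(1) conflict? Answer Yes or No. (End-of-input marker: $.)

FIRST(Tail 'if' Tail) = { 'if' } and FIRST('if' 'end' Tail) = { 'if' }.
Both contain 'if', so the two alternatives are not disjoint — LL(1) conflict.

Yes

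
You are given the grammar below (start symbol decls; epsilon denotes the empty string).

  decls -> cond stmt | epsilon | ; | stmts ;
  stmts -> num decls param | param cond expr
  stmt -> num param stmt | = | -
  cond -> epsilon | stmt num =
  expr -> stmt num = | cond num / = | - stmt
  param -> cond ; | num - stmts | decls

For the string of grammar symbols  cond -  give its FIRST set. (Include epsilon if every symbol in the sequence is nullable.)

Add FIRST(cond)\{epsilon} = { -, =, num }; cond is nullable, continue.
- is a terminal; add {-} and stop.

{ -, =, num }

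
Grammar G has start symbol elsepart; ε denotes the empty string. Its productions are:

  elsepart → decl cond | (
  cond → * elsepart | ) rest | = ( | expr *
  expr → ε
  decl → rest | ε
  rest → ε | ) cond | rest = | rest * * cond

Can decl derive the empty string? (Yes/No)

Yes

decl has an ε-production, so decl ⇒ ε.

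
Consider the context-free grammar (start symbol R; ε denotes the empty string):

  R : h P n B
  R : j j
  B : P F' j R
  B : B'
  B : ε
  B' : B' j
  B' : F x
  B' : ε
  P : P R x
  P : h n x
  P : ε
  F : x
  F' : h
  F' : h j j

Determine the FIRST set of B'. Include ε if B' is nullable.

From B' : B' j: B' nullable, take FIRST(B') ∪ {j} = { j, x }.
From B' : F x: add FIRST(F) = { x }.
B' : ε contributes ε.
Union: FIRST(B') = { j, x, ε }.

{ j, x, ε }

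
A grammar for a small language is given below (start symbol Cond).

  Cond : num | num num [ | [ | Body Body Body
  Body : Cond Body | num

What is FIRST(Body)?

From Body : Cond Body: add FIRST(Cond) = { [, num }.
Body : num contributes {num}.
Union: FIRST(Body) = { [, num }.

{ [, num }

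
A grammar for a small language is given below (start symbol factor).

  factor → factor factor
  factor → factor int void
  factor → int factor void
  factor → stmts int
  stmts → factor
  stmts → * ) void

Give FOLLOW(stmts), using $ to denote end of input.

{ int }

In factor → stmts int: add FIRST(int) = { int }.
Union: FOLLOW(stmts) = { int }.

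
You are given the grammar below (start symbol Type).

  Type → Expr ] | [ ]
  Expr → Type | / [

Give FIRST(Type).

{ /, [ }

From Type → Expr ]: add FIRST(Expr) = { /, [ }.
Type → [ ] contributes {[}.
Union: FIRST(Type) = { /, [ }.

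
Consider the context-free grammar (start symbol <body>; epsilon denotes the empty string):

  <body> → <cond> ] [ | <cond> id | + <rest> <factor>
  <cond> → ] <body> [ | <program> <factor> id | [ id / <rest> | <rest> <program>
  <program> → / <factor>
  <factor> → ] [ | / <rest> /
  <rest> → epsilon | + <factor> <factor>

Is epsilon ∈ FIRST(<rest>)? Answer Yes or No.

<rest> has an epsilon-production, so <rest> ⇒ epsilon.

Yes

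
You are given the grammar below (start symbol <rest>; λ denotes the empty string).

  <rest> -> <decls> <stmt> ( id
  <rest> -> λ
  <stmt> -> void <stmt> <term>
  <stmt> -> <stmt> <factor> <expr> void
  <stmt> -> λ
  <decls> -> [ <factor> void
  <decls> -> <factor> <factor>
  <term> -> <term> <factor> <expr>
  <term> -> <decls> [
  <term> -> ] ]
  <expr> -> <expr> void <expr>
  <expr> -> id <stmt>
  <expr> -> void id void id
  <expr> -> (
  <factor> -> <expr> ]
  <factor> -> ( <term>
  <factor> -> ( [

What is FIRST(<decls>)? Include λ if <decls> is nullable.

<decls> -> [ <factor> void contributes {[}.
From <decls> -> <factor> <factor>: add FIRST(<factor>) = { (, id, void }.
Union: FIRST(<decls>) = { (, [, id, void }.

{ (, [, id, void }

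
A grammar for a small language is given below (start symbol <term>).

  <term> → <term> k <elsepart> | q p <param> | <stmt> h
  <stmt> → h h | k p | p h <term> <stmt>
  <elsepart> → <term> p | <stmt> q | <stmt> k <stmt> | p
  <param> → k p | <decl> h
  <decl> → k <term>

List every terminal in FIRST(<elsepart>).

From <elsepart> → <term> p: add FIRST(<term>) = { h, k, p, q }.
From <elsepart> → <stmt> q: add FIRST(<stmt>) = { h, k, p }.
From <elsepart> → <stmt> k <stmt>: add FIRST(<stmt>) = { h, k, p }.
<elsepart> → p contributes {p}.
Union: FIRST(<elsepart>) = { h, k, p, q }.

{ h, k, p, q }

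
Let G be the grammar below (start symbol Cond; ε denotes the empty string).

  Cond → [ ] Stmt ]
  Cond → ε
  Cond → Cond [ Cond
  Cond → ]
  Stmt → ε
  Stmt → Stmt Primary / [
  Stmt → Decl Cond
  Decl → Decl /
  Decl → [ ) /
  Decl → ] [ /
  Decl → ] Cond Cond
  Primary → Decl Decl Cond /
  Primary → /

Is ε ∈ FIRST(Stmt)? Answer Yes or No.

Stmt has an ε-production, so Stmt ⇒ ε.

Yes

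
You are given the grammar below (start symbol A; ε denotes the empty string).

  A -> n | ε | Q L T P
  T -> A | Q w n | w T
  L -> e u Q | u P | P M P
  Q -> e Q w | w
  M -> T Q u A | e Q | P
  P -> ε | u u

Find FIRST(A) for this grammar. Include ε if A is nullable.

A -> n contributes {n}.
A -> ε contributes ε.
From A -> Q L T P: add FIRST(Q) = { e, w }.
Union: FIRST(A) = { e, n, w, ε }.

{ e, n, w, ε }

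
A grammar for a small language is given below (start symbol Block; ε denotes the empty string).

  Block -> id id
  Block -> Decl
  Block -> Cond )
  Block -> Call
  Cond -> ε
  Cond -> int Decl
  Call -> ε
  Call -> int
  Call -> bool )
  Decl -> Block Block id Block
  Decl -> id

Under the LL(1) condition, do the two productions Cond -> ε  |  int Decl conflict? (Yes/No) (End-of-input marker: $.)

FIRST(ε) = { ε } and FIRST(int Decl) = { int }.
The first is nullable but FOLLOW(Cond) = { ) } is disjoint from FIRST of the second.

No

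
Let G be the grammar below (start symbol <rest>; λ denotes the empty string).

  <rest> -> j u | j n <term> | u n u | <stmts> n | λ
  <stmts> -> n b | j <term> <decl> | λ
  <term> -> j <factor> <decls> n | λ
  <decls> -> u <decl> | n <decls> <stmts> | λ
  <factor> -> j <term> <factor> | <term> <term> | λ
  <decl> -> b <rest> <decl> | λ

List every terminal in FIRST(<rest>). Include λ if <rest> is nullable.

<rest> -> j u contributes {j}.
<rest> -> j n <term> contributes {j}.
<rest> -> u n u contributes {u}.
From <rest> -> <stmts> n: <stmts> nullable, take FIRST(<stmts>) ∪ {n} = { j, n }.
<rest> -> λ contributes λ.
Union: FIRST(<rest>) = { j, n, u, λ }.

{ j, n, u, λ }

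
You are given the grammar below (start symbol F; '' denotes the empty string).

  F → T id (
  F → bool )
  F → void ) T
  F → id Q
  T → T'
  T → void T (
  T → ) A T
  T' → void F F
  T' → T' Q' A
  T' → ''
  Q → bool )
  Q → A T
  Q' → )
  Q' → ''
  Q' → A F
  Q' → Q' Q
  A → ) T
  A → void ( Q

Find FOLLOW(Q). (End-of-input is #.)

{ #, (, ), bool, id, void }

In F → id Q: Q is at the end, add FOLLOW(F) = { #, (, ), bool, id, void }.
In Q' → Q' Q: Q is at the end, add FOLLOW(Q') = { ), bool, void }.
In A → void ( Q: Q is at the end, add FOLLOW(A) = { #, (, ), bool, id, void }.
Union: FOLLOW(Q) = { #, (, ), bool, id, void }.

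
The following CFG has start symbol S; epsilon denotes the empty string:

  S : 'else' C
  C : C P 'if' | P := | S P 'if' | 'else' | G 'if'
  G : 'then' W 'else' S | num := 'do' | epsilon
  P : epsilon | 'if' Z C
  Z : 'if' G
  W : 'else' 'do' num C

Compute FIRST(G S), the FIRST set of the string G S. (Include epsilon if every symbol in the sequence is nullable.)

Add FIRST(G)\{epsilon} = { 'then', num }; G is nullable, continue.
Add FIRST(S) = { 'else' }; S is not nullable, stop.

{ 'else', 'then', num }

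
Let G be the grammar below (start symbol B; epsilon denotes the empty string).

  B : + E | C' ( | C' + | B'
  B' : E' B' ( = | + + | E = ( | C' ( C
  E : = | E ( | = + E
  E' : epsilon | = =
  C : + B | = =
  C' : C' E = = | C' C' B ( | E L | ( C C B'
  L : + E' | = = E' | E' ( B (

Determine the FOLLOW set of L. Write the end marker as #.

{ (, +, = }

In C' : E L: L is at the end, add FOLLOW(C') = { (, +, = }.
Union: FOLLOW(L) = { (, +, = }.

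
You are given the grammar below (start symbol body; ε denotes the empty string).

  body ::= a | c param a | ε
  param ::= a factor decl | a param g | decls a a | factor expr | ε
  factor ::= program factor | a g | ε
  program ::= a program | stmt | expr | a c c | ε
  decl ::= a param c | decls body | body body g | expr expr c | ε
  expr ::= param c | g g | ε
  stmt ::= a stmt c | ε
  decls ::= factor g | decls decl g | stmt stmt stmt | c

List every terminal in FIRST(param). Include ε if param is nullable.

{ a, c, g, ε }

param ::= a factor decl contributes {a}.
param ::= a param g contributes {a}.
From param ::= decls a a: decls nullable, take FIRST(decls) ∪ {a} = { a, c, g }.
From param ::= factor expr: factor, expr nullable, take FIRST(factor) ∪ FIRST(expr) = { a, c, g }; also ε since the whole RHS is nullable.
param ::= ε contributes ε.
Union: FIRST(param) = { a, c, g, ε }.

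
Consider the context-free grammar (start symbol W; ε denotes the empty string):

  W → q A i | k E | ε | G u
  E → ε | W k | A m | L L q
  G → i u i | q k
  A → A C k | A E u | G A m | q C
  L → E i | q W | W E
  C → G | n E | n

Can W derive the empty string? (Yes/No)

Yes

W has an ε-production, so W ⇒ ε.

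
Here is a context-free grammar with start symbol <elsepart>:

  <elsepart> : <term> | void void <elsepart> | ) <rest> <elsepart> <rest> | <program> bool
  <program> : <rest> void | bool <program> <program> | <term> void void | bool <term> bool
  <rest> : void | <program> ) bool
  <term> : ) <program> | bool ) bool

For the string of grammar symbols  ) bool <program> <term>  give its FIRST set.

) is a terminal; add {)} and stop.

{ ) }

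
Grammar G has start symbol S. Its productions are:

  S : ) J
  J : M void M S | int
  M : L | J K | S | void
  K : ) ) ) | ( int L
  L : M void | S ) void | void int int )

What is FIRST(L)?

{ ), int, void }

From L : M void: add FIRST(M) = { ), int, void }.
From L : S ) void: add FIRST(S) = { ) }.
L : void int int ) contributes {void}.
Union: FIRST(L) = { ), int, void }.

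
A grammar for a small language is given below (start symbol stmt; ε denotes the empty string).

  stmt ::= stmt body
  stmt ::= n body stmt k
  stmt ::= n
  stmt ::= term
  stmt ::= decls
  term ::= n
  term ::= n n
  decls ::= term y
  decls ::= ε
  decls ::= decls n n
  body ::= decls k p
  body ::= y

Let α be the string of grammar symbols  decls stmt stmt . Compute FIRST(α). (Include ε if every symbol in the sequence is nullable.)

{ k, n, y, ε }

Add FIRST(decls)\{ε} = { n }; decls is nullable, continue.
Add FIRST(stmt)\{ε} = { k, n, y }; stmt is nullable, continue.
Add FIRST(stmt)\{ε} = { k, n, y }; stmt is nullable, continue.
Every symbol is nullable, so include ε.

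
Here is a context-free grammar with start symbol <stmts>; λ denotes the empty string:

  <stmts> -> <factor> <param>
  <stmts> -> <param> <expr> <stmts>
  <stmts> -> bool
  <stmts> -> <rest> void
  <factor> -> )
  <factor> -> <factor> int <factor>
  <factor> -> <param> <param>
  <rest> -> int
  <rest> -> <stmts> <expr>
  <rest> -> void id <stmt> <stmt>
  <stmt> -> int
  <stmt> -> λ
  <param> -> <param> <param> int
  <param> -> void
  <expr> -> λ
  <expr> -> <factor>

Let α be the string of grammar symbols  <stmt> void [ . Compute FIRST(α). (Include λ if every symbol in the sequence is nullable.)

{ int, void }

Add FIRST(<stmt>)\{λ} = { int }; <stmt> is nullable, continue.
void is a terminal; add {void} and stop.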